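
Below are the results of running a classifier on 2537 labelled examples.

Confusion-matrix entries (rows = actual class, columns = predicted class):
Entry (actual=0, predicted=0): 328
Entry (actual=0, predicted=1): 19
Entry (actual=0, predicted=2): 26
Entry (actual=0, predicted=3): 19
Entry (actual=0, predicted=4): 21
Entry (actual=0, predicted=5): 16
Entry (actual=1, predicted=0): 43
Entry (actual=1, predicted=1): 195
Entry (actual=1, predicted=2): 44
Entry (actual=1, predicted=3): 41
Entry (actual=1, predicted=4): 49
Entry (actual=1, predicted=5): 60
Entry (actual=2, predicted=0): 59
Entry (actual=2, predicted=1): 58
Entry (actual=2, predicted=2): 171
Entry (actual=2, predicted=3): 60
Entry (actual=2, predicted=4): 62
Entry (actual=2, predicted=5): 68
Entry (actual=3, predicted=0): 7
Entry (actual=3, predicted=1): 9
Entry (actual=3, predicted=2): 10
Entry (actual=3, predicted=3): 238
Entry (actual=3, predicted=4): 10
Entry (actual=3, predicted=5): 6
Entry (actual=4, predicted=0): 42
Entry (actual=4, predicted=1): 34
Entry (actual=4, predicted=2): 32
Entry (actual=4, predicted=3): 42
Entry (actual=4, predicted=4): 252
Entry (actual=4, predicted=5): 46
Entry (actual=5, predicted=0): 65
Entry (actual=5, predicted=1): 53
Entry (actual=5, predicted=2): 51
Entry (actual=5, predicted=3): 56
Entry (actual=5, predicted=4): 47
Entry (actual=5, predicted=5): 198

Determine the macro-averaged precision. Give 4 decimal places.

Per-class precision (TP/(TP+FP)):
  0: TP=328, FP=43+59+7+42+65=216 → 328/544 = 0.60294
  1: TP=195, FP=19+58+9+34+53=173 → 195/368 = 0.52989
  2: TP=171, FP=26+44+10+32+51=163 → 171/334 = 0.51198
  3: TP=238, FP=19+41+60+42+56=218 → 238/456 = 0.52193
  4: TP=252, FP=21+49+62+10+47=189 → 252/441 = 0.57143
  5: TP=198, FP=16+60+68+6+46=196 → 198/394 = 0.50254
Macro-precision = mean = (0.60294 + 0.52989 + 0.51198 + 0.52193 + 0.57143 + 0.50254) / 6 = 0.5401

0.5401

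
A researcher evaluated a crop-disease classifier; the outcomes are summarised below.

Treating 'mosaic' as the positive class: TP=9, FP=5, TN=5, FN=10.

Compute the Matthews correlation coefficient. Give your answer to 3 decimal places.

-0.025

MCC = (TP·TN − FP·FN) / √((TP+FP)(TP+FN)(TN+FP)(TN+FN))
Numerator = 9·5 − 5·10 = -5
Denominator = √(14·19·10·15) = √39900 = 199.7498
MCC = -5 / 199.7498 = -0.025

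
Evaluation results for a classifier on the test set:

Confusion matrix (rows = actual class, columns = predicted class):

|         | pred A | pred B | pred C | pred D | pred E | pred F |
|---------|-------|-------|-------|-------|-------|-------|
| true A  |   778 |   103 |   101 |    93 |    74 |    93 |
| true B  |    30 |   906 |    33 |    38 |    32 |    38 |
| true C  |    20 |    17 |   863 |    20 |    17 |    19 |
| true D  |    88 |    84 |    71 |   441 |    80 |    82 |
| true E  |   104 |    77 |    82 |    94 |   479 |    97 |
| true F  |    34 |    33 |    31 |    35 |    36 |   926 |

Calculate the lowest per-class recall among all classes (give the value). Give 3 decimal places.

Per-class recall (TP/(TP+FN)):
  A: TP=778, FN=103+101+93+74+93=464 → 778/1242 = 0.6264
  B: TP=906, FN=30+33+38+32+38=171 → 906/1077 = 0.8412
  C: TP=863, FN=20+17+20+17+19=93 → 863/956 = 0.9027
  D: TP=441, FN=88+84+71+80+82=405 → 441/846 = 0.5213
  E: TP=479, FN=104+77+82+94+97=454 → 479/933 = 0.5134
  F: TP=926, FN=34+33+31+35+36=169 → 926/1095 = 0.8457
Lowest is class 'E' with recall = 0.513.

0.513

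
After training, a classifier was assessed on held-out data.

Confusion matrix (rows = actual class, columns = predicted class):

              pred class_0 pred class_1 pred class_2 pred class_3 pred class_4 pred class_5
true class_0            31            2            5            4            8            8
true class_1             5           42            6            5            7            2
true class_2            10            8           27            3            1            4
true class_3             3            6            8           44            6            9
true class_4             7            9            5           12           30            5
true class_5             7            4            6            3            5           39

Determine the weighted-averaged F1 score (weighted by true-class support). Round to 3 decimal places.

0.551

Per-class F1 score (2·TP/(2·TP+FP+FN)):
  class_0: TP=31, FP=5+10+3+7+7=32, FN=2+5+4+8+8=27 → 62/121 = 0.5124
  class_1: TP=42, FP=2+8+6+9+4=29, FN=5+6+5+7+2=25 → 84/138 = 0.6087
  class_2: TP=27, FP=5+6+8+5+6=30, FN=10+8+3+1+4=26 → 54/110 = 0.4909
  class_3: TP=44, FP=4+5+3+12+3=27, FN=3+6+8+6+9=32 → 88/147 = 0.5986
  class_4: TP=30, FP=8+7+1+6+5=27, FN=7+9+5+12+5=38 → 60/125 = 0.4800
  class_5: TP=39, FP=8+2+4+9+5=28, FN=7+4+6+3+5=25 → 78/131 = 0.5954
Weighted-F1 score = Σ (supportᵢ/N)·F1 scoreᵢ with N=386: (58/386)·0.5124 + (67/386)·0.6087 + (53/386)·0.4909 + (76/386)·0.5986 + (68/386)·0.4800 + (64/386)·0.5954 = 0.551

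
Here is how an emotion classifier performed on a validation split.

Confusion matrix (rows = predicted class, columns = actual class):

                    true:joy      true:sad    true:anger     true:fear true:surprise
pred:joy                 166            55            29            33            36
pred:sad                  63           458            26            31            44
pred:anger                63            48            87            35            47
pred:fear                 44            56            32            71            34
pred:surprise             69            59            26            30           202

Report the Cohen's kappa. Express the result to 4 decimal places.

Observed agreement pₒ = trace/N = 984/1844 = 0.53362
Expected agreement pₑ = Σ (rowᵢ·colᵢ)/N² = (405·319 + 676·622 + 200·280 + 200·237 + 363·386)/1844² = 0.23327
κ = (pₒ − pₑ)/(1 − pₑ) = (0.53362 − 0.23327)/(1 − 0.23327) = 0.3917

0.3917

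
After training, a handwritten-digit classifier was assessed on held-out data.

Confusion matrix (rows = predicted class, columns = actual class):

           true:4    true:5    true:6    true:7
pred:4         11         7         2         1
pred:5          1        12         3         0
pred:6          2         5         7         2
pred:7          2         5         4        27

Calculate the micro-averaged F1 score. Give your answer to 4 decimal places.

Micro-averaging pools counts across classes: ΣTP=57, ΣFP=34, ΣFN=34.
Micro-F1 score = 2·TP/(2·TP+FP+FN) on pooled counts = 0.6264 (equals overall accuracy in single-label multiclass).

0.6264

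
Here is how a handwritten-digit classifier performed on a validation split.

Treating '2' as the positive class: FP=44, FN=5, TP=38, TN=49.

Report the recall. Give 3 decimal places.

0.884

Recall = TP/(TP+FN) = 38/(38+5) = 38/43 = 0.884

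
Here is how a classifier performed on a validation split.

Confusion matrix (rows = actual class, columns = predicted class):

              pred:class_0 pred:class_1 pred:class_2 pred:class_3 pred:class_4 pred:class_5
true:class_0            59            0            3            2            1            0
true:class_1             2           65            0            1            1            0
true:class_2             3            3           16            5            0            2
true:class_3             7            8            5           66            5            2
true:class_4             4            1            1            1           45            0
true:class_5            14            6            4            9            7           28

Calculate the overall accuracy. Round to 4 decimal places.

0.7420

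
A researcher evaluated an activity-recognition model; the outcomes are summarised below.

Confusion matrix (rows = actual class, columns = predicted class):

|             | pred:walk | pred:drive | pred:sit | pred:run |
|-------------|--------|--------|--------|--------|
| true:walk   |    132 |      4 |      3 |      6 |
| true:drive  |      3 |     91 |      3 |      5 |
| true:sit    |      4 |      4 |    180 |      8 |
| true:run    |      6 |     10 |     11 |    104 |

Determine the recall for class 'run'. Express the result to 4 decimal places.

Take TP from the diagonal, FP from the rest of the 'run' prediction marginal, FN from the rest of the 'run' actual marginal.
recall = TP/(TP+FN).
run: TP=104, FN=6+10+11=27 → 104/131 = 0.79389

0.7939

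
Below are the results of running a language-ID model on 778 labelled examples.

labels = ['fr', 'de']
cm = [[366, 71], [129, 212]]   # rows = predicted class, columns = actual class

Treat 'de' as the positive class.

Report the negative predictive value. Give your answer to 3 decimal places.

0.838

NPV = TN/(TN+FN) = 366/(366+71) = 0.838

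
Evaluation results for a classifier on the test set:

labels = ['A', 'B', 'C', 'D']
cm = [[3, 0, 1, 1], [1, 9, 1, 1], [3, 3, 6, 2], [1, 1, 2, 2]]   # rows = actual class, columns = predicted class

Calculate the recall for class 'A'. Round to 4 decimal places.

One-vs-rest for 'A': TP = diagonal; FP = other classes predicted 'A'; FN = 'A' predicted as other.
recall = TP/(TP+FN).
A: TP=3, FN=0+1+1=2 → 3/5 = 0.60000

0.6000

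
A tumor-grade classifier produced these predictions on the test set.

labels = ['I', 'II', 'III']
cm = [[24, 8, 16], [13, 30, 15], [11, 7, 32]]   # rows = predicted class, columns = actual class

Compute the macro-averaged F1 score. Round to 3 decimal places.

0.550

Per-class F1 score (2·TP/(2·TP+FP+FN)):
  I: TP=24, FP=8+16=24, FN=13+11=24 → 48/96 = 0.5000
  II: TP=30, FP=13+15=28, FN=8+7=15 → 60/103 = 0.5825
  III: TP=32, FP=11+7=18, FN=16+15=31 → 64/113 = 0.5664
Macro-F1 score = mean = (0.5000 + 0.5825 + 0.5664) / 3 = 0.550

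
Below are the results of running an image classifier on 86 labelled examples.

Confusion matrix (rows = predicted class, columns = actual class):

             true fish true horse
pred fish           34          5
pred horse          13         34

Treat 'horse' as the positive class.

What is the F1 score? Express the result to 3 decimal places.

Precision = TP/(TP+FP) = 34/47 = 0.7234
Recall = TP/(TP+FN) = 34/39 = 0.8718
F1 = 2·TP/(2·TP+FP+FN) = 68/86 = 0.791

0.791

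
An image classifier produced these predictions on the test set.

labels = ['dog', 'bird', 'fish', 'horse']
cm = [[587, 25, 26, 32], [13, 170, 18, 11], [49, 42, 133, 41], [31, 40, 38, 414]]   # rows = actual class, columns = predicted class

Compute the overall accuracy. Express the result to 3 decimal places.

Accuracy = trace / total = (587+170+133+414=1304) / 1670 = 1304/1670 = 0.781

0.781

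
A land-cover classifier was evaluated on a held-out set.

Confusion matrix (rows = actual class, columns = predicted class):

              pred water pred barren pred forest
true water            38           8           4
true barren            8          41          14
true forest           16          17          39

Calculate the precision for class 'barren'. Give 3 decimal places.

0.621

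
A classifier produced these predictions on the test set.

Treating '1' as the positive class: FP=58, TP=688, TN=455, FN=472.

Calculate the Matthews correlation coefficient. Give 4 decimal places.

MCC = (TP·TN − FP·FN) / √((TP+FP)(TP+FN)(TN+FP)(TN+FN))
Numerator = 688·455 − 58·472 = 285664
Denominator = √(746·1160·513·927) = √411522813360 = 641500.4391
MCC = 285664 / 641500.4391 = 0.4453

0.4453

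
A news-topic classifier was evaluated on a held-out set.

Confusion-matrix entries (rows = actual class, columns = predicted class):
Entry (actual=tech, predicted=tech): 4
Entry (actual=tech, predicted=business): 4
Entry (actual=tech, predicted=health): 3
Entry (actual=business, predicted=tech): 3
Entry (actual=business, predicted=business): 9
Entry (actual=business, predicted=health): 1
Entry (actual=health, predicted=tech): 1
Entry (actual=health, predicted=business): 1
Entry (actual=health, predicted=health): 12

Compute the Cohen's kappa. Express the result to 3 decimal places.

0.480

Observed agreement pₒ = trace/N = 25/38 = 0.6579
Expected agreement pₑ = Σ (rowᵢ·colᵢ)/N² = (11·8 + 13·14 + 14·16)/38² = 0.3421
κ = (pₒ − pₑ)/(1 − pₑ) = (0.6579 − 0.3421)/(1 − 0.3421) = 0.480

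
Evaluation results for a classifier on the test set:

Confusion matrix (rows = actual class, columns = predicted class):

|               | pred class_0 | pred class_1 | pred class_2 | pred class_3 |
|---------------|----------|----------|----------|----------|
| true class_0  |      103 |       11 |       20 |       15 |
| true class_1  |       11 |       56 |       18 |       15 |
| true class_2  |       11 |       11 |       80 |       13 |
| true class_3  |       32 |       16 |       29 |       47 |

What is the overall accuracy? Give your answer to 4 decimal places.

0.5861

Accuracy = trace / total = (103+56+80+47=286) / 488 = 286/488 = 0.5861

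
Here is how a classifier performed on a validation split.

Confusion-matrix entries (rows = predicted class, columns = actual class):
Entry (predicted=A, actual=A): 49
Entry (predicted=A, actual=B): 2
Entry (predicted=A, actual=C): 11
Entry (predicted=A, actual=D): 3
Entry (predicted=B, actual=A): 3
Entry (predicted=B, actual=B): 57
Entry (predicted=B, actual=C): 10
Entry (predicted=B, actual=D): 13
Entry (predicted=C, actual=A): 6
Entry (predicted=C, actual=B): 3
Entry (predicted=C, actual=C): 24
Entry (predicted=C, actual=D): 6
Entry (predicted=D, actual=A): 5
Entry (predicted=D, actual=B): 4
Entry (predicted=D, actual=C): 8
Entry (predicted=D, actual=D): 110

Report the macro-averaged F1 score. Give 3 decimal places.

Per-class F1 score (2·TP/(2·TP+FP+FN)):
  A: TP=49, FP=2+11+3=16, FN=3+6+5=14 → 98/128 = 0.7656
  B: TP=57, FP=3+10+13=26, FN=2+3+4=9 → 114/149 = 0.7651
  C: TP=24, FP=6+3+6=15, FN=11+10+8=29 → 48/92 = 0.5217
  D: TP=110, FP=5+4+8=17, FN=3+13+6=22 → 220/259 = 0.8494
Macro-F1 score = mean = (0.7656 + 0.7651 + 0.5217 + 0.8494) / 4 = 0.725

0.725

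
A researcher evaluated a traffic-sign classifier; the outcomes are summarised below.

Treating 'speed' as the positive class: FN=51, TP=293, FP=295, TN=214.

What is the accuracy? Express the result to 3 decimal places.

0.594

Accuracy = (TP+TN)/N = (293+214)/853 = 0.594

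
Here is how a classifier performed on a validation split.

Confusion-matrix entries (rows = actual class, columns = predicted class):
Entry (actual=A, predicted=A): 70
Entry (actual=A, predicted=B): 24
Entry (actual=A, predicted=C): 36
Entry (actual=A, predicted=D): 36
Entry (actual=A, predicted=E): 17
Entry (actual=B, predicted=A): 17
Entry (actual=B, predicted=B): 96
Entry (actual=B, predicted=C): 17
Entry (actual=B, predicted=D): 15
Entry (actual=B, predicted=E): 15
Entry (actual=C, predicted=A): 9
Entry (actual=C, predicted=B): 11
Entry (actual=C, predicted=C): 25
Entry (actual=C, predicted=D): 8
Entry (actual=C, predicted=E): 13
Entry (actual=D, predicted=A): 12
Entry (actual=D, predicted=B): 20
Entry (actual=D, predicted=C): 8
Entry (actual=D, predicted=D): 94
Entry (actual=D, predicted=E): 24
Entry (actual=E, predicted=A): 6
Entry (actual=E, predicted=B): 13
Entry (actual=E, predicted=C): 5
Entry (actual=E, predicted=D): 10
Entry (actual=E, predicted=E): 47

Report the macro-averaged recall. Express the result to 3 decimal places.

Per-class recall (TP/(TP+FN)):
  A: TP=70, FN=24+36+36+17=113 → 70/183 = 0.3825
  B: TP=96, FN=17+17+15+15=64 → 96/160 = 0.6000
  C: TP=25, FN=9+11+8+13=41 → 25/66 = 0.3788
  D: TP=94, FN=12+20+8+24=64 → 94/158 = 0.5949
  E: TP=47, FN=6+13+5+10=34 → 47/81 = 0.5802
Macro-recall = mean = (0.3825 + 0.6000 + 0.3788 + 0.5949 + 0.5802) / 5 = 0.507

0.507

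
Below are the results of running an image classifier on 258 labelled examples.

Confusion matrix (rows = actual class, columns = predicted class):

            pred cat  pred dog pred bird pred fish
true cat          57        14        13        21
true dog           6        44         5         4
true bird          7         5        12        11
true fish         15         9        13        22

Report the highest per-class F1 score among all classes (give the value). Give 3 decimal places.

0.672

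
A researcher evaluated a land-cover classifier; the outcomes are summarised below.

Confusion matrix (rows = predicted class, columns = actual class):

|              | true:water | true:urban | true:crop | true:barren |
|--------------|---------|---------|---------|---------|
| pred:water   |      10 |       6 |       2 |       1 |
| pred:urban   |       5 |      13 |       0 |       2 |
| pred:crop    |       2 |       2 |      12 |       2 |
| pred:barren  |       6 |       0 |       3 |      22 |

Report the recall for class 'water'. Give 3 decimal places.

0.435

One-vs-rest for 'water': TP = diagonal; FP = other classes predicted 'water'; FN = 'water' predicted as other.
recall = TP/(TP+FN).
water: TP=10, FN=5+2+6=13 → 10/23 = 0.4348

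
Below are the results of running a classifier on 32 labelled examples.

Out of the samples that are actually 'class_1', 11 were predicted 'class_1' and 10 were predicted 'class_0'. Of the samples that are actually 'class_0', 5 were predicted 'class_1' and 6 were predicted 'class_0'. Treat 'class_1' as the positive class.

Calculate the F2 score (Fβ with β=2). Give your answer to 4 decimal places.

Fβ = (1+β²)·TP / ((1+β²)·TP + β²·FN + FP), with β²=4
= 5·11 / (5·11 + 4·10 + 5) = 0.5500

0.5500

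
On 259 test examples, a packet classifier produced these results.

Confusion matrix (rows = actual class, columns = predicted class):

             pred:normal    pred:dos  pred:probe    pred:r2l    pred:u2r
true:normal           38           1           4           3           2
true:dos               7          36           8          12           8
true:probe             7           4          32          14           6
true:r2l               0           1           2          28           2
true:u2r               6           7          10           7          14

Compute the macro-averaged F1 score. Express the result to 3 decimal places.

0.560

Per-class F1 score (2·TP/(2·TP+FP+FN)):
  normal: TP=38, FP=7+7+0+6=20, FN=1+4+3+2=10 → 76/106 = 0.7170
  dos: TP=36, FP=1+4+1+7=13, FN=7+8+12+8=35 → 72/120 = 0.6000
  probe: TP=32, FP=4+8+2+10=24, FN=7+4+14+6=31 → 64/119 = 0.5378
  r2l: TP=28, FP=3+12+14+7=36, FN=0+1+2+2=5 → 56/97 = 0.5773
  u2r: TP=14, FP=2+8+6+2=18, FN=6+7+10+7=30 → 28/76 = 0.3684
Macro-F1 score = mean = (0.7170 + 0.6000 + 0.5378 + 0.5773 + 0.3684) / 5 = 0.560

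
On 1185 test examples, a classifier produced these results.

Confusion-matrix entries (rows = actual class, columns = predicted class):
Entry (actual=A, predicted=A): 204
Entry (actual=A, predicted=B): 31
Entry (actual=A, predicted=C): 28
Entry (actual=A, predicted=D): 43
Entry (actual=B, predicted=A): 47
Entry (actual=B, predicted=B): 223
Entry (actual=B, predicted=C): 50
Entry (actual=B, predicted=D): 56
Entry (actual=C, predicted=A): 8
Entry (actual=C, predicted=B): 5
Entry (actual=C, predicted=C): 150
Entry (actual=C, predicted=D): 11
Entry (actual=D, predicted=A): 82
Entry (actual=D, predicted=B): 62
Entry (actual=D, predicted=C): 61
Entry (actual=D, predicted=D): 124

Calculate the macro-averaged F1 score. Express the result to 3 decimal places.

Per-class F1 score (2·TP/(2·TP+FP+FN)):
  A: TP=204, FP=47+8+82=137, FN=31+28+43=102 → 408/647 = 0.6306
  B: TP=223, FP=31+5+62=98, FN=47+50+56=153 → 446/697 = 0.6399
  C: TP=150, FP=28+50+61=139, FN=8+5+11=24 → 300/463 = 0.6479
  D: TP=124, FP=43+56+11=110, FN=82+62+61=205 → 248/563 = 0.4405
Macro-F1 score = mean = (0.6306 + 0.6399 + 0.6479 + 0.4405) / 4 = 0.590

0.590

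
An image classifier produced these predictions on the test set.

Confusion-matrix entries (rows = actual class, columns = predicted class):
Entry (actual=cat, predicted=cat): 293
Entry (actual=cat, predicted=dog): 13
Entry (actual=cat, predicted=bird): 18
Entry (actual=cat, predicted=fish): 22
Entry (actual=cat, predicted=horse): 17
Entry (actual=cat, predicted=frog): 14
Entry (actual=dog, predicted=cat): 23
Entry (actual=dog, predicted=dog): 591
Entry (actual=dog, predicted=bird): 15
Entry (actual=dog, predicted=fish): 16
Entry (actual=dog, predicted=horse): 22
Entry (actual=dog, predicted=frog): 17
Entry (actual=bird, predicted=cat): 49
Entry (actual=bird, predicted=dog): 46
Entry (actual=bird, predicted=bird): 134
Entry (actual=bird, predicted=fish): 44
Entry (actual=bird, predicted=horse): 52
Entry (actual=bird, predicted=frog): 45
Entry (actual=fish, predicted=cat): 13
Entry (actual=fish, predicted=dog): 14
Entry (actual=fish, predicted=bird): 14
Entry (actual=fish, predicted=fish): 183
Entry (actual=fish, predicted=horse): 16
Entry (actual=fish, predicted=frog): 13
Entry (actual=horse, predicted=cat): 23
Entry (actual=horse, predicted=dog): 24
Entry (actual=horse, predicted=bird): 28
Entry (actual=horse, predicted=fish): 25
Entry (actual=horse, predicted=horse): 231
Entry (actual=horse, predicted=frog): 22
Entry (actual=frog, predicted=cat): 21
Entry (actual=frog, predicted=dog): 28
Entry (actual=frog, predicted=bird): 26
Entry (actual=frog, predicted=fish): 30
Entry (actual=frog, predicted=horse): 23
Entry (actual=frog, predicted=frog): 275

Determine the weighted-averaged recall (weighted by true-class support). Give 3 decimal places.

0.700

Per-class recall (TP/(TP+FN)):
  cat: TP=293, FN=13+18+22+17+14=84 → 293/377 = 0.7772
  dog: TP=591, FN=23+15+16+22+17=93 → 591/684 = 0.8640
  bird: TP=134, FN=49+46+44+52+45=236 → 134/370 = 0.3622
  fish: TP=183, FN=13+14+14+16+13=70 → 183/253 = 0.7233
  horse: TP=231, FN=23+24+28+25+22=122 → 231/353 = 0.6544
  frog: TP=275, FN=21+28+26+30+23=128 → 275/403 = 0.6824
Weighted-recall = Σ (supportᵢ/N)·recallᵢ with N=2440: (377/2440)·0.7772 + (684/2440)·0.8640 + (370/2440)·0.3622 + (253/2440)·0.7233 + (353/2440)·0.6544 + (403/2440)·0.6824 = 0.700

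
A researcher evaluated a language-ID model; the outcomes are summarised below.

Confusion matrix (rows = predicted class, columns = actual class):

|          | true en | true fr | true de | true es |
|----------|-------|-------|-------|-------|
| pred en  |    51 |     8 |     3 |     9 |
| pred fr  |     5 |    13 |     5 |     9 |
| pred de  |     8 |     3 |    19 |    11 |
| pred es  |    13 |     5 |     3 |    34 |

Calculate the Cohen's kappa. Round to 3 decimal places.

Observed agreement pₒ = trace/N = 117/199 = 0.5879
Expected agreement pₑ = Σ (rowᵢ·colᵢ)/N² = (77·71 + 29·32 + 30·41 + 63·55)/199² = 0.2800
κ = (pₒ − pₑ)/(1 − pₑ) = (0.5879 − 0.2800)/(1 − 0.2800) = 0.428

0.428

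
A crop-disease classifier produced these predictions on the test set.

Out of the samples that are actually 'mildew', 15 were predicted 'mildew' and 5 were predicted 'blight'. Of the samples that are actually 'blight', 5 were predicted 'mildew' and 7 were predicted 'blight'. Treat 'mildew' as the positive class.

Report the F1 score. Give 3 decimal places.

Precision = TP/(TP+FP) = 15/20 = 0.7500
Recall = TP/(TP+FN) = 15/20 = 0.7500
F1 = 2·TP/(2·TP+FP+FN) = 30/40 = 0.750

0.750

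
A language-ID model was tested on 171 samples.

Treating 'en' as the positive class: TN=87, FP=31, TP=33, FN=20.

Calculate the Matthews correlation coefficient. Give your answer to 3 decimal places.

MCC = (TP·TN − FP·FN) / √((TP+FP)(TP+FN)(TN+FP)(TN+FN))
Numerator = 33·87 − 31·20 = 2251
Denominator = √(64·53·118·107) = √42827392 = 6544.2641
MCC = 2251 / 6544.2641 = 0.344

0.344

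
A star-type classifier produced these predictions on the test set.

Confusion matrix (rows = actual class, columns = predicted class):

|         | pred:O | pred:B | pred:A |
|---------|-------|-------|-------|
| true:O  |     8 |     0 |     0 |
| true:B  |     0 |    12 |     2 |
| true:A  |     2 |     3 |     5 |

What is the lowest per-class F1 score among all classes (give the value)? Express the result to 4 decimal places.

0.5882

Per-class F1 score (2·TP/(2·TP+FP+FN)):
  O: TP=8, FP=0+2=2, FN=0+0=0 → 16/18 = 0.88889
  B: TP=12, FP=0+3=3, FN=0+2=2 → 24/29 = 0.82759
  A: TP=5, FP=0+2=2, FN=2+3=5 → 10/17 = 0.58824
Lowest is class 'A' with F1 score = 0.5882.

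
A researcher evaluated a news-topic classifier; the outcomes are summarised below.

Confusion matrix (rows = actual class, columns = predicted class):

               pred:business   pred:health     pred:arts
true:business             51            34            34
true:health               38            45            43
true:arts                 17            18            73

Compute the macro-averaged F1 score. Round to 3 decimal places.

Per-class F1 score (2·TP/(2·TP+FP+FN)):
  business: TP=51, FP=38+17=55, FN=34+34=68 → 102/225 = 0.4533
  health: TP=45, FP=34+18=52, FN=38+43=81 → 90/223 = 0.4036
  arts: TP=73, FP=34+43=77, FN=17+18=35 → 146/258 = 0.5659
Macro-F1 score = mean = (0.4533 + 0.4036 + 0.5659) / 3 = 0.474

0.474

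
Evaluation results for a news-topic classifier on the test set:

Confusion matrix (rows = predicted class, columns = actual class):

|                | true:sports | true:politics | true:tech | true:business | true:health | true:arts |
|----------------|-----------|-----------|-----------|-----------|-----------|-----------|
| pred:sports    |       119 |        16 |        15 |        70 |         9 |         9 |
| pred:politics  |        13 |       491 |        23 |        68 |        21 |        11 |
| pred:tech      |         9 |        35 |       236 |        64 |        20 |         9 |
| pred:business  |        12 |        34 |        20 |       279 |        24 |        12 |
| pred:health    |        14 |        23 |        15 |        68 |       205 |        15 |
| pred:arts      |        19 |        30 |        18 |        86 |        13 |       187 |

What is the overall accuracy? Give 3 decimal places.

Accuracy = trace / total = (119+491+236+279+205+187=1517) / 2312 = 1517/2312 = 0.656

0.656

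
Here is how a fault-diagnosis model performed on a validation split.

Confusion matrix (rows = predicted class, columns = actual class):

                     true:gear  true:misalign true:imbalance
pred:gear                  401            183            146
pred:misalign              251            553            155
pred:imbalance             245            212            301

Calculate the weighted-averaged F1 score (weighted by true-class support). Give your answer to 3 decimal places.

0.514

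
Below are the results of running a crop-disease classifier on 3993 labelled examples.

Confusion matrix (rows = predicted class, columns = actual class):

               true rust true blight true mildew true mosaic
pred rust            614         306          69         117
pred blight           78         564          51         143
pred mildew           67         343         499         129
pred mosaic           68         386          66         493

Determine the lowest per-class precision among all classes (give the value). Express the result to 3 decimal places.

0.481

Per-class precision (TP/(TP+FP)):
  rust: TP=614, FP=306+69+117=492 → 614/1106 = 0.5552
  blight: TP=564, FP=78+51+143=272 → 564/836 = 0.6746
  mildew: TP=499, FP=67+343+129=539 → 499/1038 = 0.4807
  mosaic: TP=493, FP=68+386+66=520 → 493/1013 = 0.4867
Lowest is class 'mildew' with precision = 0.481.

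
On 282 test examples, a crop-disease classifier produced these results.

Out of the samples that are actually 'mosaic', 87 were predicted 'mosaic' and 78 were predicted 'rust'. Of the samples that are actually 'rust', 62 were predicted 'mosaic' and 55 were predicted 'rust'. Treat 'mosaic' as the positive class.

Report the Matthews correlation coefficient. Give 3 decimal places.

-0.003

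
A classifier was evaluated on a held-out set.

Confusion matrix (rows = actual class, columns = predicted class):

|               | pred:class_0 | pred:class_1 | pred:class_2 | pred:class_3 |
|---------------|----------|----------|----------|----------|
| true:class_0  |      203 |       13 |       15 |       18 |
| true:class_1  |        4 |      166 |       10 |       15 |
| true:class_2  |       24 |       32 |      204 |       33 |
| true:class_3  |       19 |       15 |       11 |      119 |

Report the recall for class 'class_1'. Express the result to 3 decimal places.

One-vs-rest for 'class_1': TP = diagonal; FP = other classes predicted 'class_1'; FN = 'class_1' predicted as other.
recall = TP/(TP+FN).
class_1: TP=166, FN=4+10+15=29 → 166/195 = 0.8513

0.851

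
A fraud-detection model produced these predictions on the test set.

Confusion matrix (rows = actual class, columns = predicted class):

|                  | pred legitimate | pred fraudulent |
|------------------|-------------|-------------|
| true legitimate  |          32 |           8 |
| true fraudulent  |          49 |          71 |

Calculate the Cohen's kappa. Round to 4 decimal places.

0.2919

Observed agreement pₒ = trace/N = 103/160 = 0.64375
Expected agreement pₑ = Σ (rowᵢ·colᵢ)/N² = (40·81 + 120·79)/160² = 0.49688
κ = (pₒ − pₑ)/(1 − pₑ) = (0.64375 − 0.49688)/(1 − 0.49688) = 0.2919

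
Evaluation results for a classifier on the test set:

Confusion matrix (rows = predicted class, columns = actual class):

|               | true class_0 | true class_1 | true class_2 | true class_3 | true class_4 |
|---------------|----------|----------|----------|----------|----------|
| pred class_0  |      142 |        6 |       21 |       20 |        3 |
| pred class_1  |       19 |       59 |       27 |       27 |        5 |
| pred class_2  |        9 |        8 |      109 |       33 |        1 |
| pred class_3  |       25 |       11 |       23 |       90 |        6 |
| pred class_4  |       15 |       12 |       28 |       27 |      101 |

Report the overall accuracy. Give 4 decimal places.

0.6058

Accuracy = trace / total = (142+59+109+90+101=501) / 827 = 501/827 = 0.6058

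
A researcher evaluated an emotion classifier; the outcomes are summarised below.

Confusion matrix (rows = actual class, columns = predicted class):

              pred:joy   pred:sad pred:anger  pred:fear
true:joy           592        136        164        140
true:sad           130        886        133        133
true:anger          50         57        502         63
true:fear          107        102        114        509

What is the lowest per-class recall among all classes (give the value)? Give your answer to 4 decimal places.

0.5736

Per-class recall (TP/(TP+FN)):
  joy: TP=592, FN=136+164+140=440 → 592/1032 = 0.57364
  sad: TP=886, FN=130+133+133=396 → 886/1282 = 0.69111
  anger: TP=502, FN=50+57+63=170 → 502/672 = 0.74702
  fear: TP=509, FN=107+102+114=323 → 509/832 = 0.61178
Lowest is class 'joy' with recall = 0.5736.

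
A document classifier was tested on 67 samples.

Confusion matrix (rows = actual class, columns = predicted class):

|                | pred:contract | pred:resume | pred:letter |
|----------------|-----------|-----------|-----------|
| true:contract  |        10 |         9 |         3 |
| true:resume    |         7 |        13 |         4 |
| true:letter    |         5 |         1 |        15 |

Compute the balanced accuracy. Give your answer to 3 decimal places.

Balanced accuracy = mean of per-class recall.
  contract: recall = 10/22 = 0.4545
  resume: recall = 13/24 = 0.5417
  letter: recall = 15/21 = 0.7143
Mean = (0.4545 + 0.5417 + 0.7143) / 3 = 0.570

0.570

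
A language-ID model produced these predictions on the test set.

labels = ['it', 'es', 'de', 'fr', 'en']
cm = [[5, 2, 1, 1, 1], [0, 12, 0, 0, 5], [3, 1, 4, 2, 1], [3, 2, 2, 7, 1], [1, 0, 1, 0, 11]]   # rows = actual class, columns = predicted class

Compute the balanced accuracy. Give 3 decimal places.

Balanced accuracy = mean of per-class recall.
  it: recall = 5/10 = 0.5000
  es: recall = 12/17 = 0.7059
  de: recall = 4/11 = 0.3636
  fr: recall = 7/15 = 0.4667
  en: recall = 11/13 = 0.8462
Mean = (0.5000 + 0.7059 + 0.3636 + 0.4667 + 0.8462) / 5 = 0.576

0.576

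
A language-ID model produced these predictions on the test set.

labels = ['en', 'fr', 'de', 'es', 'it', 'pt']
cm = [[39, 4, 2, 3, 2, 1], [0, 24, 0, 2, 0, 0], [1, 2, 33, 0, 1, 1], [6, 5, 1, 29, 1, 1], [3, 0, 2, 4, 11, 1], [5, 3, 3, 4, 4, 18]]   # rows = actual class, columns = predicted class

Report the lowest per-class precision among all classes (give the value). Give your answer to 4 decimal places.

0.5789

Per-class precision (TP/(TP+FP)):
  en: TP=39, FP=0+1+6+3+5=15 → 39/54 = 0.72222
  fr: TP=24, FP=4+2+5+0+3=14 → 24/38 = 0.63158
  de: TP=33, FP=2+0+1+2+3=8 → 33/41 = 0.80488
  es: TP=29, FP=3+2+0+4+4=13 → 29/42 = 0.69048
  it: TP=11, FP=2+0+1+1+4=8 → 11/19 = 0.57895
  pt: TP=18, FP=1+0+1+1+1=4 → 18/22 = 0.81818
Lowest is class 'it' with precision = 0.5789.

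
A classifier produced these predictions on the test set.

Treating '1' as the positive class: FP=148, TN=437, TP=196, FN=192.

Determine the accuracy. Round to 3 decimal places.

0.651

Accuracy = (TP+TN)/N = (196+437)/973 = 0.651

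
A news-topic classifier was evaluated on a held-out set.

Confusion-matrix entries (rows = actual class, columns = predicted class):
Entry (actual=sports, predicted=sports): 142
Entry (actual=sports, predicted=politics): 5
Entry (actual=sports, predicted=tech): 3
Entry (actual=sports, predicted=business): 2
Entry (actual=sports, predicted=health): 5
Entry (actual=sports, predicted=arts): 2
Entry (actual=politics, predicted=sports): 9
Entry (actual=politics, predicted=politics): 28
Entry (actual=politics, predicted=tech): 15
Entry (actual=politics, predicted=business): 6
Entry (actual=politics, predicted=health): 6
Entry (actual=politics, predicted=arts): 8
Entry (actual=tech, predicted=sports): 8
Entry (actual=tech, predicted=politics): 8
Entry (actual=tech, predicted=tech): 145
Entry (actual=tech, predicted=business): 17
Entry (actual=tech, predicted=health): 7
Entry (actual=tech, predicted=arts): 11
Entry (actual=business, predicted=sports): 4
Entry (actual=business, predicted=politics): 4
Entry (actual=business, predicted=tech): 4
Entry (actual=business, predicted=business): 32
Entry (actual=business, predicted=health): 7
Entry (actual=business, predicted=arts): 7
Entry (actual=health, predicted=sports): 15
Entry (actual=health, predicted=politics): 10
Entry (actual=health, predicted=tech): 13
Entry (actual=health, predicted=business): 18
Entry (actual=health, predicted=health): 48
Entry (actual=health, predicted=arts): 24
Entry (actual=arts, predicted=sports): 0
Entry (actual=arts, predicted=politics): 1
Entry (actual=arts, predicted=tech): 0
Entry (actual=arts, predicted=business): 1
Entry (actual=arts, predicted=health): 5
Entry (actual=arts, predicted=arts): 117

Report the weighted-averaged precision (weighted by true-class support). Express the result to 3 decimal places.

Per-class precision (TP/(TP+FP)):
  sports: TP=142, FP=9+8+4+15+0=36 → 142/178 = 0.7978
  politics: TP=28, FP=5+8+4+10+1=28 → 28/56 = 0.5000
  tech: TP=145, FP=3+15+4+13+0=35 → 145/180 = 0.8056
  business: TP=32, FP=2+6+17+18+1=44 → 32/76 = 0.4211
  health: TP=48, FP=5+6+7+7+5=30 → 48/78 = 0.6154
  arts: TP=117, FP=2+8+11+7+24=52 → 117/169 = 0.6923
Weighted-precision = Σ (supportᵢ/N)·precisionᵢ with N=737: (159/737)·0.7978 + (72/737)·0.5000 + (196/737)·0.8056 + (58/737)·0.4211 + (128/737)·0.6154 + (124/737)·0.6923 = 0.692

0.692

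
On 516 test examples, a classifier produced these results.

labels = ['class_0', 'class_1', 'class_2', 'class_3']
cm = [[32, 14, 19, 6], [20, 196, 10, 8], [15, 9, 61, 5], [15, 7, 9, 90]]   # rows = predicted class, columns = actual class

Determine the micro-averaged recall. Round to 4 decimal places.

0.7345

Micro-averaging pools counts across classes: ΣTP=379, ΣFP=137, ΣFN=137.
Micro-recall = TP/(TP+FN) on pooled counts = 0.7345 (equals overall accuracy in single-label multiclass).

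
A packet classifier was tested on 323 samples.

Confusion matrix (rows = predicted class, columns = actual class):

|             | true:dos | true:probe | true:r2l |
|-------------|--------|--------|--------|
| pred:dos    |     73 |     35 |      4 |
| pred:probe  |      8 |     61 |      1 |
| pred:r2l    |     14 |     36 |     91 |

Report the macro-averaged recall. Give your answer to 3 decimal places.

0.726

Per-class recall (TP/(TP+FN)):
  dos: TP=73, FN=8+14=22 → 73/95 = 0.7684
  probe: TP=61, FN=35+36=71 → 61/132 = 0.4621
  r2l: TP=91, FN=4+1=5 → 91/96 = 0.9479
Macro-recall = mean = (0.7684 + 0.4621 + 0.9479) / 3 = 0.726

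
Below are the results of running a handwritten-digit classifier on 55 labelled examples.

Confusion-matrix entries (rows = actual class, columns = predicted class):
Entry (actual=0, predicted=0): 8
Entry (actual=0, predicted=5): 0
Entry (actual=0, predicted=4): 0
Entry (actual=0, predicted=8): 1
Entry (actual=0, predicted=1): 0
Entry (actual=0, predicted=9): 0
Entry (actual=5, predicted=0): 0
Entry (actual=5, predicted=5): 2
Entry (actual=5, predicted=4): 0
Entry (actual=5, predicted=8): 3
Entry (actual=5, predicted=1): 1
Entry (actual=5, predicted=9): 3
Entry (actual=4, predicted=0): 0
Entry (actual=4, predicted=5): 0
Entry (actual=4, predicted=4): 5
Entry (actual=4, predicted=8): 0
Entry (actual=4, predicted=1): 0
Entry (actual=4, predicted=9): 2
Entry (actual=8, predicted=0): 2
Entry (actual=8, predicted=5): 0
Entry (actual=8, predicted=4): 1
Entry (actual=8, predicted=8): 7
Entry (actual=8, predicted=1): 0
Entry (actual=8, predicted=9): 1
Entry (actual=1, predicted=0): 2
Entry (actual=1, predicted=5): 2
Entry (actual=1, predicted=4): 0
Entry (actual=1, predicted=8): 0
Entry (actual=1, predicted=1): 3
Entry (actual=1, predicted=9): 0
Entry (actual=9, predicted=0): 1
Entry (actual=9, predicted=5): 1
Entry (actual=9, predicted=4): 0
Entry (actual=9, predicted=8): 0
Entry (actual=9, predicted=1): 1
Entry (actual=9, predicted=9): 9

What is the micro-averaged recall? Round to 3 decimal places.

0.618

Micro-averaging pools counts across classes: ΣTP=34, ΣFP=21, ΣFN=21.
Micro-recall = TP/(TP+FN) on pooled counts = 0.618 (equals overall accuracy in single-label multiclass).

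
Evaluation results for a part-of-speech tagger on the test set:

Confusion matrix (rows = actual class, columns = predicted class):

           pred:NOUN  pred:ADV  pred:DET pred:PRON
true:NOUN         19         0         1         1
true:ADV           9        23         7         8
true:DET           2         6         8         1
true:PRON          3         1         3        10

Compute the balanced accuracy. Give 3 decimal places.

0.613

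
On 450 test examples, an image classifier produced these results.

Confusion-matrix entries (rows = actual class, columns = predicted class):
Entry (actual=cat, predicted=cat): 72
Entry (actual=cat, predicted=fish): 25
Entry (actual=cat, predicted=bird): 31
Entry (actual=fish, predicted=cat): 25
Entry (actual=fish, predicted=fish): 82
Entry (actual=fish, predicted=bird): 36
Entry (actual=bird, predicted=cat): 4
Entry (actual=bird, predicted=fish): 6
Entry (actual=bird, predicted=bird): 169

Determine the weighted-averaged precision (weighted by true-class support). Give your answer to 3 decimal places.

Per-class precision (TP/(TP+FP)):
  cat: TP=72, FP=25+4=29 → 72/101 = 0.7129
  fish: TP=82, FP=25+6=31 → 82/113 = 0.7257
  bird: TP=169, FP=31+36=67 → 169/236 = 0.7161
Weighted-precision = Σ (supportᵢ/N)·precisionᵢ with N=450: (128/450)·0.7129 + (143/450)·0.7257 + (179/450)·0.7161 = 0.718

0.718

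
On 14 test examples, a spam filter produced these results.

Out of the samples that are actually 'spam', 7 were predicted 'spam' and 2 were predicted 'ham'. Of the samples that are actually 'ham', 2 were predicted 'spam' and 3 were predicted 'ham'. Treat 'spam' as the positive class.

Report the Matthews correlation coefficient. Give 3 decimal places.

0.378

MCC = (TP·TN − FP·FN) / √((TP+FP)(TP+FN)(TN+FP)(TN+FN))
Numerator = 7·3 − 2·2 = 17
Denominator = √(9·9·5·5) = √2025 = 45.0000
MCC = 17 / 45.0000 = 0.378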